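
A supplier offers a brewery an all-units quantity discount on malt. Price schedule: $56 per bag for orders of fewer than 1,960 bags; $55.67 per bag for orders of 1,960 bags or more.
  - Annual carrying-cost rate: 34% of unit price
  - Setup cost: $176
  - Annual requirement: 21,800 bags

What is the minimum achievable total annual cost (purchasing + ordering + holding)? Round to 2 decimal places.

$1,232,887.40

H₁ = 34%×$56 = $19.0400;  H₂ = 34%×$55.67 = $18.9278
EOQ₁ = √(2×21,800×176/19.0400) = 634.84  (< 1,960, feasible at tier 1)
EOQ₂ = √(2×21,800×176/18.9278) = 636.72  (< 1,960 → use Q = 1,960 at tier-2 price)
TC(tier 1 (EOQ₁), Q≈634.8) = $1,232,887.40
TC(tier 2, Q≈1,960.0) = $1,234,112.80
Minimum at tier 1 (EOQ₁): $1,232,887.40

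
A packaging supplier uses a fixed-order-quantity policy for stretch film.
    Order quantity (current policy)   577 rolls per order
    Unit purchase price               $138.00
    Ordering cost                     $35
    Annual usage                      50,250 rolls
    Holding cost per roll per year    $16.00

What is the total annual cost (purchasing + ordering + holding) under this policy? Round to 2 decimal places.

Orders/yr = 50,250/577 = 87.088; ordering cost = 87.088 × $35 = $3,048.09
Average inventory = 577/2 = 288.5; holding cost = 288.5 × $16 = $4,616.00
Purchase cost = D·C = 50,250 × 138 = $6,934,500.00
Total = $3,048.09 + $4,616.00 + $6,934,500.00 = $6,942,164.09

$6,942,164.09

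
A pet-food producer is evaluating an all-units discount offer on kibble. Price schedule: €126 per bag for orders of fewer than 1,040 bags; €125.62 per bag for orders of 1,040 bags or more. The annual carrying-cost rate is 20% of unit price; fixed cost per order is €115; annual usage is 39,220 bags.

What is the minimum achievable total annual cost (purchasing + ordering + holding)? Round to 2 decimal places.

€4,944,217.71

H₁ = 20%×€126 = €25.2000;  H₂ = 20%×€125.62 = €25.1240
EOQ₁ = √(2×39,220×115/25.2000) = 598.30  (< 1,040, feasible at tier 1)
EOQ₂ = √(2×39,220×115/25.1240) = 599.20  (< 1,040 → use Q = 1,040 at tier-2 price)
TC(tier 1 (EOQ₁), Q≈598.3) = €4,956,797.11
TC(tier 2, Q≈1,040.0) = €4,944,217.71
Minimum at tier 2: €4,944,217.71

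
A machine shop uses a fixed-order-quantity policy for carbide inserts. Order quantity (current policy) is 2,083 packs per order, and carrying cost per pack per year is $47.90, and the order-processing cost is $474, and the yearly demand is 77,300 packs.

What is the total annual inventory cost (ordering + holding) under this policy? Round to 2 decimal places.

$67,477.96

Orders/yr = 77,300/2,083 = 37.110; ordering cost = 37.110 × $474 = $17,590.11
Average inventory = 2,083/2 = 1041.5; holding cost = 1041.5 × $47.9 = $49,887.85
Total = $17,590.11 + $49,887.85 = $67,477.96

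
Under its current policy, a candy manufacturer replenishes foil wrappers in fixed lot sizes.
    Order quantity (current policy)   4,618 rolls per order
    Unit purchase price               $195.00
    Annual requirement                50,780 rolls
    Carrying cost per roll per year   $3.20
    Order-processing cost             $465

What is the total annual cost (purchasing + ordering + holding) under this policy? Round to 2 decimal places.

Ordering: D/Q × S = 50,780/4,618 × $465 = $5,113.19
Holding:  Q/2 × H = 4,618/2 × $3.2 = $7,388.80
Purchase cost = D·C = 50,780 × 195 = $9,902,100.00
Total = $5,113.19 + $7,388.80 + $9,902,100.00 = $9,914,601.99

$9,914,601.99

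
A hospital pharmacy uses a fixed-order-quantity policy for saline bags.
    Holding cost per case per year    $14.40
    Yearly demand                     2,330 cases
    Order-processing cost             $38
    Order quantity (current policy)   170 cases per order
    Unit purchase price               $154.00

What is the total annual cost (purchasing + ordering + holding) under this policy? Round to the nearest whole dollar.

$360,565

Ordering: D/Q × S = 2,330/170 × $38 = $520.82
Holding:  Q/2 × H = 170/2 × $14.4 = $1,224.00
Purchase cost = D·C = 2,330 × 154 = $358,820.00
Total = $520.82 + $1,224.00 + $358,820.00 = $360,564.82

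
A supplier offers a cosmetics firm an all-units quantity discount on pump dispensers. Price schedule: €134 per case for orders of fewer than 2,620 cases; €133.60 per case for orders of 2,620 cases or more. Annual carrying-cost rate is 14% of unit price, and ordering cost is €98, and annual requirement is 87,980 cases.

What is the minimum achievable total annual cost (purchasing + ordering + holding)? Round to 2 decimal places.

H₁ = 14%×€134 = €18.7600;  H₂ = 14%×€133.60 = €18.7040
EOQ₁ = √(2×87,980×98/18.7600) = 958.75  (< 2,620, feasible at tier 1)
EOQ₂ = √(2×87,980×98/18.7040) = 960.18  (< 2,620 → use Q = 2,620 at tier-2 price)
TC(tier 1 (EOQ₁), Q≈958.7) = €11,807,306.08
TC(tier 2, Q≈2,620.0) = €11,781,921.09
Minimum at tier 2: €11,781,921.09

€11,781,921.09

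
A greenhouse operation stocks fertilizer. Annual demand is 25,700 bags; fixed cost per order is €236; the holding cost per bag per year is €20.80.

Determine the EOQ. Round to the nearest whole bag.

764 bags

Optimal lot size Q* = (2 × 25,700 × €236 / €20.8)^½ ≈ 763.67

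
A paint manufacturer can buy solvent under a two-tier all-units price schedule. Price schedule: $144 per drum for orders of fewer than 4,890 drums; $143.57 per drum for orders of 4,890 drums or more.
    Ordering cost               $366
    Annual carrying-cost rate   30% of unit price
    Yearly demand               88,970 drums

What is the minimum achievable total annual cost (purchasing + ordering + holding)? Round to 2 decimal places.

H₁ = 30%×$144 = $43.2000;  H₂ = 30%×$143.57 = $43.0710
EOQ₁ = √(2×88,970×366/43.2000) = 1,227.82  (< 4,890, feasible at tier 1)
EOQ₂ = √(2×88,970×366/43.0710) = 1,229.66  (< 4,890 → use Q = 4,890 at tier-2 price)
TC(tier 1 (EOQ₁), Q≈1,227.8) = $12,864,721.92
TC(tier 2, Q≈4,890.0) = $12,885,390.60
Minimum at tier 1 (EOQ₁): $12,864,721.92

$12,864,721.92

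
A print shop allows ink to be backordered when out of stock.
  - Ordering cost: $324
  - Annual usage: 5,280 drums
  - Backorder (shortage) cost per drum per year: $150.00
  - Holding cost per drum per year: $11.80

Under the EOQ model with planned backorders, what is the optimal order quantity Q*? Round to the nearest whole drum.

Basic EOQ = √(2·5,280·324/11.8) = 538.472
Backorder adjustment √((H+b)/b) = √((11.8+150)/150) = 1.0386
Q* = 538.472 × 1.0386 ≈ 559.25

559 drums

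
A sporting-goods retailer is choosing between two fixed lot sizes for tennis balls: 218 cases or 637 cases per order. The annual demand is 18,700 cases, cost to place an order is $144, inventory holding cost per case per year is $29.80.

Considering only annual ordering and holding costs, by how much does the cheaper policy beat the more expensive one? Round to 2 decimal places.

$1,881.88

Annual cost at Q: ordering D·S/Q plus holding Q·H/2.
TC(218) = (18,700/218)×144 + (218/2)×29.8 = $15,600.49
TC(637) = (18,700/637)×144 + (637/2)×29.8 = $13,718.62
Lots of 637 are cheaper by $1,881.88.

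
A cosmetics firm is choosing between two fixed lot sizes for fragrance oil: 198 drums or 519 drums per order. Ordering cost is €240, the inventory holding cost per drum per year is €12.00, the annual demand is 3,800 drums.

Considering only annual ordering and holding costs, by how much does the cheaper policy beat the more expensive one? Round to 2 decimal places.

For each Q, cost = (D/Q)·S + (Q/2)·H.
TC(198) = (3,800/198)×240 + (198/2)×12 = €5,794.06
TC(519) = (3,800/519)×240 + (519/2)×12 = €4,871.23
|ΔTC| = |€5,794.06 − €4,871.23| = €922.84

€922.84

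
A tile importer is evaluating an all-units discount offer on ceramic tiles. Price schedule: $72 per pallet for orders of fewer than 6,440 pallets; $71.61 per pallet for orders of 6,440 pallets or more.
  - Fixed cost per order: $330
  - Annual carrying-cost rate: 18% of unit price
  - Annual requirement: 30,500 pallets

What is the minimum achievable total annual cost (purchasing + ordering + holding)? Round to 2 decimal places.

H₁ = 18%×$72 = $12.9600;  H₂ = 18%×$71.61 = $12.8898
EOQ₁ = √(2×30,500×330/12.9600) = 1,246.29  (< 6,440, feasible at tier 1)
EOQ₂ = √(2×30,500×330/12.8898) = 1,249.68  (< 6,440 → use Q = 6,440 at tier-2 price)
TC(tier 1 (EOQ₁), Q≈1,246.3) = $2,212,151.93
TC(tier 2, Q≈6,440.0) = $2,227,173.04
Minimum at tier 1 (EOQ₁): $2,212,151.93

$2,212,151.93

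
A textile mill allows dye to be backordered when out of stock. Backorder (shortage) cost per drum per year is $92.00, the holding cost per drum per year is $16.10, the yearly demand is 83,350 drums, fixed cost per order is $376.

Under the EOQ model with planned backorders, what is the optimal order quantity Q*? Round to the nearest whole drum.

2,139 drums

Basic EOQ = √(2·83,350·376/16.1) = 1,973.099
Backorder adjustment √((H+b)/b) = √((16.1+92)/92) = 1.0840
Q* = 1,973.099 × 1.0840 ≈ 2,138.79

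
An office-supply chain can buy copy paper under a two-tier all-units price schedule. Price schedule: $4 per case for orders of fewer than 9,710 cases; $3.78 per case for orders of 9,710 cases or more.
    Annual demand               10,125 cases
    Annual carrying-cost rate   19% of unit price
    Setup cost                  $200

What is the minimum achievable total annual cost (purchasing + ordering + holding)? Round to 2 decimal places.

$41,967.91

H₁ = 19%×$4 = $0.7600;  H₂ = 19%×$3.78 = $0.7182
EOQ₁ = √(2×10,125×200/0.7600) = 2,308.45  (< 9,710, feasible at tier 1)
EOQ₂ = √(2×10,125×200/0.7182) = 2,374.68  (< 9,710 → use Q = 9,710 at tier-2 price)
TC(tier 1 (EOQ₁), Q≈2,308.5) = $42,254.42
TC(tier 2, Q≈9,710.0) = $41,967.91
Minimum at tier 2: $41,967.91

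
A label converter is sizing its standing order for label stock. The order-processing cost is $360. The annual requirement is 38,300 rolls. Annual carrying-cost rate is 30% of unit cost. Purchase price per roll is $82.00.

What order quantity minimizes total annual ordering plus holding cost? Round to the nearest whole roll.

Holding cost per roll per year: H = 30% × $82 = $24.6000
2DS/H = 2·38,300·360/24.6 = 1,120,975.61
EOQ = √1,120,975.61 ≈ 1,058.76

1,059 rolls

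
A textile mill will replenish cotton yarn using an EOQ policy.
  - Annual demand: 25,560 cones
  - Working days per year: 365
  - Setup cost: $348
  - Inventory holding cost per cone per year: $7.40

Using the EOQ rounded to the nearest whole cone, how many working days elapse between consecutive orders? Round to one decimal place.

22.1 days

Q* = √(2·D·S / H) = √(2·25,560·348 / 7.4) = √2,404,021.6 ≈ 1,550.49 → Q = 1,550 cones
T = Q/D × 365 days = 1,550/25,560 × 365 = 22.134 days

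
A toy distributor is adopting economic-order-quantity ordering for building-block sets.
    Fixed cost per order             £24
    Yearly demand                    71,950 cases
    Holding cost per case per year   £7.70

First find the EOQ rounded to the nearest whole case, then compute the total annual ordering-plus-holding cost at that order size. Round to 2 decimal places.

£5,156.81

EOQ = √(2DS/H) = √(2 × 71,950 × 24 / 7.7)
    = √(448,519.48) ≈ 669.72 → Q = 670 cases
Orders/yr = 71,950/670 = 107.388; ordering cost = 107.388 × £24 = £2,577.31
Average inventory = 670/2 = 335; holding cost = 335 × £7.7 = £2,579.50
Total = £2,577.31 + £2,579.50 = £5,156.81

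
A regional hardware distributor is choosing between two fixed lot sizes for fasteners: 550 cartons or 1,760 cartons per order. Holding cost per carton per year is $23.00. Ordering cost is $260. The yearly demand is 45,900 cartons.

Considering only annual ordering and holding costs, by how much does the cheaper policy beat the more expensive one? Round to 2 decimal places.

$1,002.50

Annual cost at Q: ordering D·S/Q plus holding Q·H/2.
TC(550) = (45,900/550)×260 + (550/2)×23 = $28,023.18
TC(1,760) = (45,900/1,760)×260 + (1,760/2)×23 = $27,020.68
Lots of 1,760 are cheaper by $1,002.50.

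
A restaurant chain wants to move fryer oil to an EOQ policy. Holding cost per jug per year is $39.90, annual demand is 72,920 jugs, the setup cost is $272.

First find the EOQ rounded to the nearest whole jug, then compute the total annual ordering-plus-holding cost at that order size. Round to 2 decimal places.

$39,784.07

2DS/H = 2·72,920·272/39.9 = 994,197.49
EOQ = √994,197.49 ≈ 997.09 → Q = 997 jugs
Orders/yr = 72,920/997 = 73.139; ordering cost = 73.139 × $272 = $19,893.92
Average inventory = 997/2 = 498.5; holding cost = 498.5 × $39.9 = $19,890.15
Total = $19,893.92 + $19,890.15 = $39,784.07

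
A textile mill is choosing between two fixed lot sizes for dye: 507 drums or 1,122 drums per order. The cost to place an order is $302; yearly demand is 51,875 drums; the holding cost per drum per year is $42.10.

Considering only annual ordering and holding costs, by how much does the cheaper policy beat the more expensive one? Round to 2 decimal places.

$3,991.36

TC(Q) = (D/Q)S + (Q/2)H
TC(507) = (51,875/507)×302 + (507/2)×42.1 = $41,572.25
TC(1,122) = (51,875/1,122)×302 + (1,122/2)×42.1 = $37,580.89
Cheaper: Q = 1,122.  Difference = $3,991.36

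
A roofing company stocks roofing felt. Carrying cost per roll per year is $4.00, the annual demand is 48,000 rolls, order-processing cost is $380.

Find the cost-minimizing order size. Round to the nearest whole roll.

3,020 rolls

2DS/H = 2·48,000·380/4 = 9,120,000.00
EOQ = √9,120,000.00 ≈ 3,019.93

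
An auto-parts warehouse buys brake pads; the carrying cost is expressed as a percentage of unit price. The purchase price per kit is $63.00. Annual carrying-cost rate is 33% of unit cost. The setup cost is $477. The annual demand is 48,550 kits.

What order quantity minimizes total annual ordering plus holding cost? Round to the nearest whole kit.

1,493 kits

Holding cost per kit per year: H = 33% × $63 = $20.7900
Q* = √(2·D·S / H) = √(2·48,550·477 / 20.79) = √2,227,835.5 ≈ 1,492.59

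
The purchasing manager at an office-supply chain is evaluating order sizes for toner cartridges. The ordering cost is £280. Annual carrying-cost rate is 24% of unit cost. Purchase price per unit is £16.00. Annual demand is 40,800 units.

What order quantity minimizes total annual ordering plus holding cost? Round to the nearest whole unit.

Carrying cost H = £16 × 24% = £3.8400/unit/yr
Optimal lot size Q* = (2 × 40,800 × £280 / £3.84)^½ ≈ 2,439.26

2,439 units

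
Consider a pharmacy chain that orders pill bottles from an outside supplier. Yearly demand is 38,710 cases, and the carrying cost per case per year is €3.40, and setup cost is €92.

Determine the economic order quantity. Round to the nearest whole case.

EOQ = √(2DS/H) = √(2 × 38,710 × 92 / 3.4)
    = √(2,094,894.12) ≈ 1,447.37

1,447 cases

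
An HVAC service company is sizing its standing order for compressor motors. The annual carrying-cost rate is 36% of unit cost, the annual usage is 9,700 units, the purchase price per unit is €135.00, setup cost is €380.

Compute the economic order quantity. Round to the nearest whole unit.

Carrying cost H = €135 × 36% = €48.6000/unit/yr
2DS/H = 2·9,700·380/48.6 = 151,687.24
EOQ = √151,687.24 ≈ 389.47

389 units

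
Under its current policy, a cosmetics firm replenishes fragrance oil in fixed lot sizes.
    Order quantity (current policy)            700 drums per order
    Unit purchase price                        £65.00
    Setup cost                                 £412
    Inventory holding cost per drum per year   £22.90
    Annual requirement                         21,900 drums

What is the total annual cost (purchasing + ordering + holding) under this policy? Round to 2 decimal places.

£1,444,404.71

Annual ordering cost = (D/Q)·S = (21,900/700) × 412 = £12,889.71
Annual holding cost  = (Q/2)·H = (700/2) × 22.9 = £8,015.00
Purchase cost = D·C = 21,900 × 65 = £1,423,500.00
Total = £12,889.71 + £8,015.00 + £1,423,500.00 = £1,444,404.71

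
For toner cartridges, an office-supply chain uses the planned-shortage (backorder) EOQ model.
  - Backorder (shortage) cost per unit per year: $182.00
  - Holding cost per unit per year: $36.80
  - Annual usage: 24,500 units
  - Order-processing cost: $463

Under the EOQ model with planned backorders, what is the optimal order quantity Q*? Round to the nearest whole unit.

Basic EOQ = √(2·24,500·463/36.8) = 785.172
Backorder adjustment √((H+b)/b) = √((36.8+182)/182) = 1.0964
Q* = 785.172 × 1.0964 ≈ 860.90

861 units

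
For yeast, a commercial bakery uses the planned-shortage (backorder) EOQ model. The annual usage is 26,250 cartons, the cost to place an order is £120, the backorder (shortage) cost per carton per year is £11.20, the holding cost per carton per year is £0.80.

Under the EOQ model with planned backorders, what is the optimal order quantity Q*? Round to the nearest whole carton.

Q* = √(2DS/H) · √((H + b)/b)
   = √(2 × 26,250 × 120 / 0.8) · √((0.8 + 11.2) / 11.2)
   = 2,806.243 × 1.0351 ≈ 2,904.74

2,905 cartons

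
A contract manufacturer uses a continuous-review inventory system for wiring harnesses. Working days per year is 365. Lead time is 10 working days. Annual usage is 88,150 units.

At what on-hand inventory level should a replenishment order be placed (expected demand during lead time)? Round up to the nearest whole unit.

Daily demand d = 88,150 / 365 = 241.507 units/day
Demand during lead time = 241.507 × 10 = 2,415.07
Reorder point = 2,415.07 → round up

2,416 units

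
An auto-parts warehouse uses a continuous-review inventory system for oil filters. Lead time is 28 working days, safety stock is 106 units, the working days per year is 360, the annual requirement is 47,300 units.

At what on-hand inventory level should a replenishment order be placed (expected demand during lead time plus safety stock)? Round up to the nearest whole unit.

3,785 units

Daily demand d = 47,300 / 360 = 131.389 units/day
Demand during lead time = 131.389 × 28 = 3,678.89
Reorder point = 3,678.89 + 106 = 3,784.89 → round up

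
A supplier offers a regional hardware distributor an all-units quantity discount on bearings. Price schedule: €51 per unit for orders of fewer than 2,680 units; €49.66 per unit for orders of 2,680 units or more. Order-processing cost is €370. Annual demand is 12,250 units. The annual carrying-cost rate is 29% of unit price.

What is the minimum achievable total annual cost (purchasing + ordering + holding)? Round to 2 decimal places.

€629,324.11

H₁ = 29%×€51 = €14.7900;  H₂ = 29%×€49.66 = €14.4014
EOQ₁ = √(2×12,250×370/14.7900) = 782.89  (< 2,680, feasible at tier 1)
EOQ₂ = √(2×12,250×370/14.4014) = 793.38  (< 2,680 → use Q = 2,680 at tier-2 price)
TC(tier 1 (EOQ₁), Q≈782.9) = €636,328.92
TC(tier 2, Q≈2,680.0) = €629,324.11
Minimum at tier 2: €629,324.11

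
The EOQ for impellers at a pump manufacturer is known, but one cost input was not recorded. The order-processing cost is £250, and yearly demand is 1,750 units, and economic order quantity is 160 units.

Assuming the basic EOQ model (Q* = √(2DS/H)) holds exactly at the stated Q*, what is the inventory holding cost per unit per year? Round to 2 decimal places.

£34.18

Since Q* = (2DS/H)^½, squaring gives Q*²·H = 2DS.
H = 2DS / Q² = 2 × 1,750 × 250 / 160² = 34.1797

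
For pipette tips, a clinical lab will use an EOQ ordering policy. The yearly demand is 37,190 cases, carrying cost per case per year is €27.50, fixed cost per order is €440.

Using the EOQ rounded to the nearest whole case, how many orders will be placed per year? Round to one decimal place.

34.1 orders per year

Optimal lot size Q* = (2 × 37,190 × €440 / €27.5)^½ ≈ 1,090.91 → Q = 1,091
Orders per year = D/Q = 37,190 / 1,091 = 34.088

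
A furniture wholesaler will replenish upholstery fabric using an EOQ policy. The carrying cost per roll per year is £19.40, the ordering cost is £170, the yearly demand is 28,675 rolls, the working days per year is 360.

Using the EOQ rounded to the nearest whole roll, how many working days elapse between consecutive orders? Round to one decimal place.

EOQ = √(2DS/H) = √(2 × 28,675 × 170 / 19.4)
    = √(502,551.55) ≈ 708.91 → Q = 709 rolls
T = Q/D × 360 days = 709/28,675 × 360 = 8.901 days

8.9 days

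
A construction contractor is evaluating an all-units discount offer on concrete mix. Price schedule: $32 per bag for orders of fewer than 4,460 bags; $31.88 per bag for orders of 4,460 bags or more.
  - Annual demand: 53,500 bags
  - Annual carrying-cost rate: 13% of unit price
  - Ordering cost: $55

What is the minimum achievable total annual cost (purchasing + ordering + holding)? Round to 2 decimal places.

$1,715,481.77

H₁ = 13%×$32 = $4.1600;  H₂ = 13%×$31.88 = $4.1444
EOQ₁ = √(2×53,500×55/4.1600) = 1,189.40  (< 4,460, feasible at tier 1)
EOQ₂ = √(2×53,500×55/4.1444) = 1,191.63  (< 4,460 → use Q = 4,460 at tier-2 price)
TC(tier 1 (EOQ₁), Q≈1,189.4) = $1,716,947.89
TC(tier 2, Q≈4,460.0) = $1,715,481.77
Minimum at tier 2: $1,715,481.77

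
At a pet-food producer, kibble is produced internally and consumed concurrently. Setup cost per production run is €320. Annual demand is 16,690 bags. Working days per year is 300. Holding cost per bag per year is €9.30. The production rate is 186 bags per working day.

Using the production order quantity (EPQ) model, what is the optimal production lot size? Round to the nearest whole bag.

1,280 bags

Daily demand d = 16,690/300 = 55.633; p = 186; 1 − d/p = 0.70090
EPQ = √(2DS / (H(1 − d/p)))
    = √(2 × 16,690 × 320 / (9.3 × 0.70090)) ≈ 1,280.12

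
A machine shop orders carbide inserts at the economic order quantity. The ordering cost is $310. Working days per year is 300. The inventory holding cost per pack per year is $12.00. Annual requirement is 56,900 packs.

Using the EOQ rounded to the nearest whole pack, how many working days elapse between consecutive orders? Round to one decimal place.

9.0 days

Q* = √(2·D·S / H) = √(2·56,900·310 / 12) = √2,939,833.3 ≈ 1,714.59 → Q = 1,715 packs
T = Q/D × 300 days = 1,715/56,900 × 300 = 9.042 days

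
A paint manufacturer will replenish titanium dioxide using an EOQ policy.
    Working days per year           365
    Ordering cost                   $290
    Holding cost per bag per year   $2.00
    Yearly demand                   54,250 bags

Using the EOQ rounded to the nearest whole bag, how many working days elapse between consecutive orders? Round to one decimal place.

Q* = √(2·D·S / H) = √(2·54,250·290 / 2) = √15,732,500.0 ≈ 3,966.42 → Q = 3,966 bags
T = Q/D × 365 days = 3,966/54,250 × 365 = 26.684 days

26.7 days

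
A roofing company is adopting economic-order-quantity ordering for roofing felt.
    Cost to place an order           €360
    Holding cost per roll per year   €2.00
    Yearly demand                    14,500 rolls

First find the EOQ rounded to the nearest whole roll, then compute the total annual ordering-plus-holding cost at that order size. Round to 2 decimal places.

Optimal lot size Q* = (2 × 14,500 × €360 / €2)^½ ≈ 2,284.73 → Q = 2,285 rolls
Ordering: D/Q × S = 14,500/2,285 × €360 = €2,284.46
Holding:  Q/2 × H = 2,285/2 × €2 = €2,285.00
Total = €2,284.46 + €2,285.00 = €4,569.46

€4,569.46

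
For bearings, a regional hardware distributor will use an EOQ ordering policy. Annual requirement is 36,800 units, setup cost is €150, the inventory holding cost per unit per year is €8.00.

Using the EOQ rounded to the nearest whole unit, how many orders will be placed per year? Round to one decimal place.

Q* = √(2·D·S / H) = √(2·36,800·150 / 8) = √1,380,000.0 ≈ 1,174.73 → Q = 1,175
Orders per year = D/Q = 36,800 / 1,175 = 31.319

31.3 orders per year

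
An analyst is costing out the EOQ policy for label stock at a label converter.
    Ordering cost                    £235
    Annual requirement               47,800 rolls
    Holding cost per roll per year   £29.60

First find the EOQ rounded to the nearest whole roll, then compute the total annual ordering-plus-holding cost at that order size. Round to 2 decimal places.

Optimal lot size Q* = (2 × 47,800 × £235 / £29.6)^½ ≈ 871.20 → Q = 871 rolls
Orders/yr = 47,800/871 = 54.879; ordering cost = 54.879 × £235 = £12,896.67
Average inventory = 871/2 = 435.5; holding cost = 435.5 × £29.6 = £12,890.80
Total = £12,896.67 + £12,890.80 = £25,787.47

£25,787.47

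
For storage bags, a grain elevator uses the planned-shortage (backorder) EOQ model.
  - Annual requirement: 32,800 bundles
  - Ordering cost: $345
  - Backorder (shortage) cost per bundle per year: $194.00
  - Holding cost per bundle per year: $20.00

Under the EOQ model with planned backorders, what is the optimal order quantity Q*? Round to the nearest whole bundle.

Q* = √(2DS/H) · √((H + b)/b)
   = √(2 × 32,800 × 345 / 20) · √((20 + 194) / 194)
   = 1,063.767 × 1.0503 ≈ 1,117.26

1,117 bundles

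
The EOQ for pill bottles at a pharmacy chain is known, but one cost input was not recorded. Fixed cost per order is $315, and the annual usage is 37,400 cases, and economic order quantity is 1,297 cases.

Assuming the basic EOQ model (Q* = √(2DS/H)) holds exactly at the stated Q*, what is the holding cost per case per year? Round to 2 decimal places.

Since Q* = (2DS/H)^½, squaring gives Q*²·H = 2DS.
H = 2DS / Q² = 2 × 37,400 × 315 / 1,297² = 14.0066

$14.01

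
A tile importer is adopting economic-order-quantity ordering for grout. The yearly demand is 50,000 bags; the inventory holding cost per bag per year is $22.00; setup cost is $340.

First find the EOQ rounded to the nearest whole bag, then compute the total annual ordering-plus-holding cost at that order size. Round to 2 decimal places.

Q* = √(2·D·S / H) = √(2·50,000·340 / 22) = √1,545,454.5 ≈ 1,243.16 → Q = 1,243 bags
Annual ordering cost = (D/Q)·S = (50,000/1,243) × 340 = $13,676.59
Annual holding cost  = (Q/2)·H = (1,243/2) × 22 = $13,673.00
Total = $13,676.59 + $13,673.00 = $27,349.59

$27,349.59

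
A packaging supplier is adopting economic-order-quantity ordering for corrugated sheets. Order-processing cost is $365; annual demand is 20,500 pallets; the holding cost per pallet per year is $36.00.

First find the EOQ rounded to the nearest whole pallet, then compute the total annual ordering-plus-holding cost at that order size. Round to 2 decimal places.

$23,210.78

EOQ = √(2DS/H) = √(2 × 20,500 × 365 / 36)
    = √(415,694.44) ≈ 644.74 → Q = 645 pallets
Ordering: D/Q × S = 20,500/645 × $365 = $11,600.78
Holding:  Q/2 × H = 645/2 × $36 = $11,610.00
Total = $11,600.78 + $11,610.00 = $23,210.78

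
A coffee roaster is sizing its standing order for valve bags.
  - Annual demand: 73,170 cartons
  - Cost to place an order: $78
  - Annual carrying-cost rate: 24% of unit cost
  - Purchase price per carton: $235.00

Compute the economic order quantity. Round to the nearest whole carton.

Holding cost per carton per year: H = 24% × $235 = $56.4000
EOQ = √(2DS/H) = √(2 × 73,170 × 78 / 56.4)
    = √(202,385.11) ≈ 449.87

450 cartons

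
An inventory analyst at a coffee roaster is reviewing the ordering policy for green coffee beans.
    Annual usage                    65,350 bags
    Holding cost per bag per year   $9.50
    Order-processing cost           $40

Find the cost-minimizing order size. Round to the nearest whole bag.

742 bags

2DS/H = 2·65,350·40/9.5 = 550,315.79
EOQ = √550,315.79 ≈ 741.83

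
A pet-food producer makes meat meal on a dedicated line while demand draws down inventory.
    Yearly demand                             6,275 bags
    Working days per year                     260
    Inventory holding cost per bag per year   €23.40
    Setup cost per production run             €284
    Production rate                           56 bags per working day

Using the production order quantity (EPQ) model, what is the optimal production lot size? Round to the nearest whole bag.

517 bags

d = 6,275/260 = 24.1346 bags/day;  effective holding cost H(1 − d/p) = 23.4·(1 − 24.1346/56) = 13.31518
Q* = √(2DS / H_eff) = √(2·6,275·284 / 13.31518) ≈ 517.38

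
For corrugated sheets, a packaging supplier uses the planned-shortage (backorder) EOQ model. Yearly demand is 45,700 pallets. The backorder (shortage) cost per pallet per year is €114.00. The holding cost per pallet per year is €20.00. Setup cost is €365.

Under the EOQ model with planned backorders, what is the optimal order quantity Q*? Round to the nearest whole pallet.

1,400 pallets

Q* = √(2DS/H) · √((H + b)/b)
   = √(2 × 45,700 × 365 / 20) · √((20 + 114) / 114)
   = 1,291.530 × 1.0842 ≈ 1,400.25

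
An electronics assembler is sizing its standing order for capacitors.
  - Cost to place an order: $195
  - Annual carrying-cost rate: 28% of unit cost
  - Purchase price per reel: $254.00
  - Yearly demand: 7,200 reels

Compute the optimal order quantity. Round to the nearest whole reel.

H = i·C = 0.28 × $254 = $71.1200 per reel-year
Optimal lot size Q* = (2 × 7,200 × $195 / $71.12)^½ ≈ 198.70

199 reels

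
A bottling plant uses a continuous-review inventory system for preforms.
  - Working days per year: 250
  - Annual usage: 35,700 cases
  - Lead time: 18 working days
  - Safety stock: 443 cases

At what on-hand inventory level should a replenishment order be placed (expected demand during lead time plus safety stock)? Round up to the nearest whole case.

Daily demand d = 35,700 / 250 = 142.800 cases/day
Demand during lead time = 142.800 × 18 = 2,570.40
Reorder point = 2,570.40 + 443 = 3,013.40 → round up

3,014 cases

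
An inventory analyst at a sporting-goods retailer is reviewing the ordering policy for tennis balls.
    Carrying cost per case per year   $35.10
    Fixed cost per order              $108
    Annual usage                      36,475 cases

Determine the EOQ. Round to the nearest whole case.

Optimal lot size Q* = (2 × 36,475 × $108 / $35.1)^½ ≈ 473.77

474 cases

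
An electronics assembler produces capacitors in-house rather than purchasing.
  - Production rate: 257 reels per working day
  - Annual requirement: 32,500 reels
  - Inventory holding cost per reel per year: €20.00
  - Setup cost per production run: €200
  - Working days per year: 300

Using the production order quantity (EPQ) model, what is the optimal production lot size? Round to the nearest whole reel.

d = 32,500/300 = 108.3333 reels/day;  effective holding cost H(1 − d/p) = 20·(1 − 108.3333/257) = 11.56939
Q* = √(2DS / H_eff) = √(2·32,500·200 / 11.56939) ≈ 1,060.03

1,060 reels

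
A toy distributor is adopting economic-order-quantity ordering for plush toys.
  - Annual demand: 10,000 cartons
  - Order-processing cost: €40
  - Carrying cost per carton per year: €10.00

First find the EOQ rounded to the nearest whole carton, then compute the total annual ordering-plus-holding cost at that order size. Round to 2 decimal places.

€2,828.43

Optimal lot size Q* = (2 × 10,000 × €40 / €10)^½ ≈ 282.84 → Q = 283 cartons
Orders/yr = 10,000/283 = 35.336; ordering cost = 35.336 × €40 = €1,413.43
Average inventory = 283/2 = 141.5; holding cost = 141.5 × €10 = €1,415.00
Total = €1,413.43 + €1,415.00 = €2,828.43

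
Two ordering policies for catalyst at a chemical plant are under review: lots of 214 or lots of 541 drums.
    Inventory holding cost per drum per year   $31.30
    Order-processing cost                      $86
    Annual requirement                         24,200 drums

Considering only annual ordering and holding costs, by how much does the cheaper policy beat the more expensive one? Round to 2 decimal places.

$760.73

Annual cost at Q: ordering D·S/Q plus holding Q·H/2.
TC(214) = (24,200/214)×86 + (214/2)×31.3 = $13,074.33
TC(541) = (24,200/541)×86 + (541/2)×31.3 = $12,313.60
|ΔTC| = |$13,074.33 − $12,313.60| = $760.73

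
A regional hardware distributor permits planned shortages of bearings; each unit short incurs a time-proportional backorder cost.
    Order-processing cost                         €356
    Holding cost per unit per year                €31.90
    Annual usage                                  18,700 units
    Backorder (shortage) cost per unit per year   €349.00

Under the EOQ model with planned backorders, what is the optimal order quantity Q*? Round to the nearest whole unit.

Basic EOQ = √(2·18,700·356/31.9) = 646.049
Backorder adjustment √((H+b)/b) = √((31.9+349)/349) = 1.0447
Q* = 646.049 × 1.0447 ≈ 674.93

675 units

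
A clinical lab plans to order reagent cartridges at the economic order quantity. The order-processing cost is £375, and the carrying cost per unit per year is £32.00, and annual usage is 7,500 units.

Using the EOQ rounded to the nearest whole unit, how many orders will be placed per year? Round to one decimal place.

17.9 orders per year

2DS/H = 2·7,500·375/32 = 175,781.25
EOQ = √175,781.25 ≈ 419.26 → Q = 419
N = D/Q = 7,500/419 ≈ 17.900 orders/yr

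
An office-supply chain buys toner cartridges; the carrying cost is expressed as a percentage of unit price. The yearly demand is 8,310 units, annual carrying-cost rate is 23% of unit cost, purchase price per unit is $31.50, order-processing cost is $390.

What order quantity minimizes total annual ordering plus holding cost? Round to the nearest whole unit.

946 units

Carrying cost H = $31.5 × 23% = $7.2450/unit/yr
2DS/H = 2·8,310·390/7.245 = 894,658.39
EOQ = √894,658.39 ≈ 945.86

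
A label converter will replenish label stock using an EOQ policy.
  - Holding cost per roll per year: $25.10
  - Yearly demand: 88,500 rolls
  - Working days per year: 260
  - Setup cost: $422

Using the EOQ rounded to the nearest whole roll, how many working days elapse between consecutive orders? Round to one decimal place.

5.1 days

2DS/H = 2·88,500·422/25.1 = 2,975,856.57
EOQ = √2,975,856.57 ≈ 1,725.07 → Q = 1,725 rolls
T = Q/D × 260 days = 1,725/88,500 × 260 = 5.068 days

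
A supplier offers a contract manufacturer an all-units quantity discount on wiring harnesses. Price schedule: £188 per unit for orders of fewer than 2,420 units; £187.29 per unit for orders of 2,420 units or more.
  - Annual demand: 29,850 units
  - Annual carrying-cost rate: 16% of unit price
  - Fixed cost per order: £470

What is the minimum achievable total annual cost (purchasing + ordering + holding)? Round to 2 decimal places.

H₁ = 16%×£188 = £30.0800;  H₂ = 16%×£187.29 = £29.9664
EOQ₁ = √(2×29,850×470/30.0800) = 965.82  (< 2,420, feasible at tier 1)
EOQ₂ = √(2×29,850×470/29.9664) = 967.65  (< 2,420 → use Q = 2,420 at tier-2 price)
TC(tier 1 (EOQ₁), Q≈965.8) = £5,640,851.93
TC(tier 2, Q≈2,420.0) = £5,632,663.16
Minimum at tier 2: £5,632,663.16

£5,632,663.16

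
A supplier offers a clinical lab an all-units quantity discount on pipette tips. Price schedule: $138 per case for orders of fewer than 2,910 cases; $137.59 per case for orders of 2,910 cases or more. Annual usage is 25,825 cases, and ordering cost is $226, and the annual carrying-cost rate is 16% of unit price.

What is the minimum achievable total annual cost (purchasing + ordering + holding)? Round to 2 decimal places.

H₁ = 16%×$138 = $22.0800;  H₂ = 16%×$137.59 = $22.0144
EOQ₁ = √(2×25,825×226/22.0800) = 727.09  (< 2,910, feasible at tier 1)
EOQ₂ = √(2×25,825×226/22.0144) = 728.18  (< 2,910 → use Q = 2,910 at tier-2 price)
TC(tier 1 (EOQ₁), Q≈727.1) = $3,579,904.21
TC(tier 2, Q≈2,910.0) = $3,587,298.35
Minimum at tier 1 (EOQ₁): $3,579,904.21

$3,579,904.21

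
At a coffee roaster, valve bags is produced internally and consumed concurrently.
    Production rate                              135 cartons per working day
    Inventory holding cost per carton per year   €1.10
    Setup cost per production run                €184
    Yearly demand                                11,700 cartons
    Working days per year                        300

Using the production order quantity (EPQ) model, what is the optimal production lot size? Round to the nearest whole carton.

d = 11,700/300 = 39.0000 cartons/day;  effective holding cost H(1 − d/p) = 1.1·(1 − 39.0000/135) = 0.78222
Q* = √(2DS / H_eff) = √(2·11,700·184 / 0.78222) ≈ 2,346.13

2,346 cartons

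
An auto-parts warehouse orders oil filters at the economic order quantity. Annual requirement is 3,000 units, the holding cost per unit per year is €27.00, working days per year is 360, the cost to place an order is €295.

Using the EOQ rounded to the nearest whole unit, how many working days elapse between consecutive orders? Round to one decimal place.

2DS/H = 2·3,000·295/27 = 65,555.56
EOQ = √65,555.56 ≈ 256.04 → Q = 256 units
T = Q/D × 360 days = 256/3,000 × 360 = 30.720 days

30.7 days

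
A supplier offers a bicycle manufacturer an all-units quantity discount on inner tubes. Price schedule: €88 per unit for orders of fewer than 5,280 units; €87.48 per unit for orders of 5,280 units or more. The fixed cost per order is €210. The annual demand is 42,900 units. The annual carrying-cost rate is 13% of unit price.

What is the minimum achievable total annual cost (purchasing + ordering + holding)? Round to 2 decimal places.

€3,784,621.39

H₁ = 13%×€88 = €11.4400;  H₂ = 13%×€87.48 = €11.3724
EOQ₁ = √(2×42,900×210/11.4400) = 1,254.99  (< 5,280, feasible at tier 1)
EOQ₂ = √(2×42,900×210/11.3724) = 1,258.71  (< 5,280 → use Q = 5,280 at tier-2 price)
TC(tier 1 (EOQ₁), Q≈1,255.0) = €3,789,557.09
TC(tier 2, Q≈5,280.0) = €3,784,621.39
Minimum at tier 2: €3,784,621.39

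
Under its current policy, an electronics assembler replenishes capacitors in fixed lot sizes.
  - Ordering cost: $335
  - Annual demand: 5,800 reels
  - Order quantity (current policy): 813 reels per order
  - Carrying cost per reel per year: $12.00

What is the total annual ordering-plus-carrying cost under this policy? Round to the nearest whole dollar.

Annual ordering cost = (D/Q)·S = (5,800/813) × 335 = $2,389.91
Annual holding cost  = (Q/2)·H = (813/2) × 12 = $4,878.00
Total = $2,389.91 + $4,878.00 = $7,267.91

$7,268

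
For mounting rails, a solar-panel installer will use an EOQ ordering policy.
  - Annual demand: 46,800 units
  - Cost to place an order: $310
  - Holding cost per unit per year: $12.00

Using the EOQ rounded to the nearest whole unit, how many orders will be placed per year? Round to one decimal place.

EOQ = √(2DS/H) = √(2 × 46,800 × 310 / 12)
    = √(2,418,000.00) ≈ 1,554.99 → Q = 1,555
Orders per year = D/Q = 46,800 / 1,555 = 30.096

30.1 orders per year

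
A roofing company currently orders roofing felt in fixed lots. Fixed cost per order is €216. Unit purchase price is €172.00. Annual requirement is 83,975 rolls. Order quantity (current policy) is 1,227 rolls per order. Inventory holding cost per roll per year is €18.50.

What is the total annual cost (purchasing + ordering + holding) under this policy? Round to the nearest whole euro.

Annual ordering cost = (D/Q)·S = (83,975/1,227) × 216 = €14,782.89
Annual holding cost  = (Q/2)·H = (1,227/2) × 18.5 = €11,349.75
Purchase cost = D·C = 83,975 × 172 = €14,443,700.00
Total = €14,782.89 + €11,349.75 + €14,443,700.00 = €14,469,832.64

€14,469,833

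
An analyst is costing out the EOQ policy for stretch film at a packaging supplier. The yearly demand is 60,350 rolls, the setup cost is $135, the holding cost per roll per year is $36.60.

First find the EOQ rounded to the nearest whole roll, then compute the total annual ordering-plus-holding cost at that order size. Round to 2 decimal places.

Optimal lot size Q* = (2 × 60,350 × $135 / $36.6)^½ ≈ 667.24 → Q = 667 rolls
Ordering: D/Q × S = 60,350/667 × $135 = $12,214.77
Holding:  Q/2 × H = 667/2 × $36.6 = $12,206.10
Total = $12,214.77 + $12,206.10 = $24,420.87

$24,420.87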